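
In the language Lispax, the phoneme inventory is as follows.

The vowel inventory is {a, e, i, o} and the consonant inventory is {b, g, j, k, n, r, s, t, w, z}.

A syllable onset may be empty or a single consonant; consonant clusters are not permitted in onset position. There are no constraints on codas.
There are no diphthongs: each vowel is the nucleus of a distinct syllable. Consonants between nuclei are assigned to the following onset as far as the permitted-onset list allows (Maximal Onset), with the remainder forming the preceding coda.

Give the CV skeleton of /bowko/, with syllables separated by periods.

CVC.CV

Vowels present: o, o; each is a nucleus, giving 2 syllables.
Between /o/ (V1) and /o/ (V2): cluster /wk/ — the longest permitted-onset suffix is /k/; onset = /k/, preceding coda = /w/.
So the parse is bow.ko.
Mapping each syllable to C/V: /bow/ → CVC, /ko/ → CV.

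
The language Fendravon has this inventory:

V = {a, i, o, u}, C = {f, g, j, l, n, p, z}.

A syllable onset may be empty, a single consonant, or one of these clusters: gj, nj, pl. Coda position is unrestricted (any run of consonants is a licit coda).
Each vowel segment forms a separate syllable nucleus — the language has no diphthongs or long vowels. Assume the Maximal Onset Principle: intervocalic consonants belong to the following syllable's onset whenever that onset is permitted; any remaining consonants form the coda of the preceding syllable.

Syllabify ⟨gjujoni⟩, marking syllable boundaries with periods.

The vowels are u, o, i — 3 nuclei, so 3 syllables.
/u…o/ gap (V1→V2): /j/ is a single consonant, so it becomes the next onset.
/o…i/ gap (V2→V3): /n/ → onset of the next syllable (single consonants are always licit onsets).

gju.jo.ni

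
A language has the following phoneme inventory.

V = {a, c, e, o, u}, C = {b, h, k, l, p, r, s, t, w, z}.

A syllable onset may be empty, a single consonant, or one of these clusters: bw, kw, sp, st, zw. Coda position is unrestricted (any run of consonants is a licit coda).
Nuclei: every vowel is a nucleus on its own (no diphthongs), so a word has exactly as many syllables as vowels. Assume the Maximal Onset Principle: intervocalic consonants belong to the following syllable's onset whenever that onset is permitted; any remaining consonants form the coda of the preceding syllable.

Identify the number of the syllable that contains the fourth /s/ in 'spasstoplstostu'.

Nuclei (vowels): a, o, o, u → 4 syllables.
/a…o/ gap (V1→V2): /sst/ splits as /s/ + /st/ (/st/ is the longest suffix that is a licit onset).
/o…o/ gap (V2→V3): cluster /plst/ — the longest permitted-onset suffix is /st/; onset = /st/, preceding coda = /pl/.
/o…u/ gap (V3→V4): /st/ — entire cluster is a permitted onset → onset /st/, coda ∅.
Result: spas.stopl.sto.stu.
The fourth /s/ is in the onset of syllable 3 (/sto/).

3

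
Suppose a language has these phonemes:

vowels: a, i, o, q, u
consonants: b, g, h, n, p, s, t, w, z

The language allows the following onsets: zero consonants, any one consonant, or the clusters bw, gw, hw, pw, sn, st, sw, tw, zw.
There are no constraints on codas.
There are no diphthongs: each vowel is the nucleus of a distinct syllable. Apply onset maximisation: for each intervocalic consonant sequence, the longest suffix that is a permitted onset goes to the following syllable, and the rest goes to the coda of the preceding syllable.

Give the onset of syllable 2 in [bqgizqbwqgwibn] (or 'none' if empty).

g

Nuclei (vowels): q, i, q, q, i → 5 syllables.
Between /q/ (V1) and /i/ (V2): just /g/ — single C goes to the following onset.
Between /i/ (V2) and /q/ (V3): /z/ is a single consonant, so it becomes the next onset.
Between /q/ (V3) and /q/ (V4): /bw/ is a licit onset in full, so it all attaches to the next syllable.
Between /q/ (V4) and /i/ (V5): /gw/ is a licit onset in full, so it all attaches to the next syllable.
Syllabification: bq.gi.zq.bwq.gwibn.
Syllable 2 is /gi/: onset /g/, nucleus /i/, coda ∅.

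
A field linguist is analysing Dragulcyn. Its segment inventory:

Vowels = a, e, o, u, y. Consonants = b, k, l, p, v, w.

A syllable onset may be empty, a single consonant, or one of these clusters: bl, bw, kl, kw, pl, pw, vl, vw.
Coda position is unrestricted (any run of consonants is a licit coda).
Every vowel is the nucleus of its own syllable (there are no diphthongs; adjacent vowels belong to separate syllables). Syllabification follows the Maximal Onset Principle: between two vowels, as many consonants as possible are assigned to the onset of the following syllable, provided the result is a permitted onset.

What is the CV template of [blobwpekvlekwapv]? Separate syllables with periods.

CCVCC.CVC.CCV.CCVCC

The vowels are o, e, e, a — 4 nuclei, so 4 syllables.
Between /o/ (V1) and /e/ (V2): /bwp/; trying suffixes from longest down, /p/ is the first permitted one, so coda /bw/ | onset /p/.
Between /e/ (V2) and /e/ (V3): /kvl/ splits as /k/ + /vl/ (/vl/ is the longest suffix that is a licit onset).
Between /e/ (V3) and /a/ (V4): cluster /kw/ — /kw/ is itself a permitted onset, so the whole cluster goes right; preceding coda = ∅.
Result: blobw.pek.vle.kwapv.
Mapping each syllable to C/V: /blobw/ → CCVCC, /pek/ → CVC, /vle/ → CCV, /kwapv/ → CCVCC.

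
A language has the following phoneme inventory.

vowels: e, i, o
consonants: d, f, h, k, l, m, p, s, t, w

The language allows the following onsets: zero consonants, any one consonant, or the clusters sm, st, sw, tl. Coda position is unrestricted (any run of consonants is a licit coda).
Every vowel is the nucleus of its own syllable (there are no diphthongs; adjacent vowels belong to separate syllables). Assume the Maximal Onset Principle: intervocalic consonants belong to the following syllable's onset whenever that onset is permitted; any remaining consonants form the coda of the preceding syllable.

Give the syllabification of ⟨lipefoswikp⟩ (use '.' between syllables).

li.pe.fo.swikp

The vowels are i, e, o, i — 4 nuclei, so 4 syllables.
Between /i/ (V1) and /e/ (V2): just /p/ — single C goes to the following onset.
Between /e/ (V2) and /o/ (V3): /f/ is a single consonant, so it becomes the next onset.
Between /o/ (V3) and /i/ (V4): /sw/ is a licit onset in full, so it all attaches to the next syllable.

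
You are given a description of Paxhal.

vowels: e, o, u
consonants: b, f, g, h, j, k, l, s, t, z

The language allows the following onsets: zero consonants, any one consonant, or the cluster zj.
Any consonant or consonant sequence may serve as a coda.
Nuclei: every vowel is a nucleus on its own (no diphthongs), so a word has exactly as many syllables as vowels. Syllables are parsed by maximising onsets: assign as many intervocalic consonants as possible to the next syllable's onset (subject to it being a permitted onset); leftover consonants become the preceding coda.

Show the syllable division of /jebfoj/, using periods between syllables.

Vowels present: e, o; each is a nucleus, giving 2 syllables.
Between /e/ (V1) and /o/ (V2): /bf/ splits as /b/ + /f/ (/f/ is the longest suffix that is a licit onset).

jeb.foj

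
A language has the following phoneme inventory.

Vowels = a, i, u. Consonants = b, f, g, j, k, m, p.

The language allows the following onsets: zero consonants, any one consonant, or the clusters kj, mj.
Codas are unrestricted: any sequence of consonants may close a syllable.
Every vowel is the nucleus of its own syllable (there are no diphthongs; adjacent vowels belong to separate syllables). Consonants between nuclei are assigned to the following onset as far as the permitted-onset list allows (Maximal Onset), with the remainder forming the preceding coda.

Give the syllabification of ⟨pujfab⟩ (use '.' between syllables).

The vowels are u, a — 2 nuclei, so 2 syllables.
/u…a/ gap (V1→V2): cluster /jf/ — the longest permitted-onset suffix is /f/; onset = /f/, preceding coda = /j/.

puj.fab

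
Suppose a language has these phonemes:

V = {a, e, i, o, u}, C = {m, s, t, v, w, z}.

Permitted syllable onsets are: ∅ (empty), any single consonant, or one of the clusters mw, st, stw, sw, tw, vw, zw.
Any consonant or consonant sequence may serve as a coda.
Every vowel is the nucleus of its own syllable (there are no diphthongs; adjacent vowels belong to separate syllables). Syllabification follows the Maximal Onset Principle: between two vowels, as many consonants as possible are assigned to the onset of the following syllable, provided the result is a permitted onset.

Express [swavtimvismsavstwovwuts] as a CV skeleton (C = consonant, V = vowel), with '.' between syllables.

CCVC.CVC.CVCC.CVC.CCCV.CCVCC

Nuclei (vowels): a, i, i, a, o, u → 6 syllables.
Between /a/ (V1) and /i/ (V2): /vt/ splits as /v/ + /t/ (/t/ is the longest suffix that is a licit onset).
Between /i/ (V2) and /i/ (V3): /mv/ splits as /m/ + /v/ (/v/ is the longest suffix that is a licit onset).
Between /i/ (V3) and /a/ (V4): cluster /sms/ — the longest permitted-onset suffix is /s/; onset = /s/, preceding coda = /sm/.
Between /a/ (V4) and /o/ (V5): /vstw/; trying suffixes from longest down, /stw/ is the first permitted one, so coda /v/ | onset /stw/.
Between /o/ (V5) and /u/ (V6): cluster /vw/ — /vw/ is itself a permitted onset, so the whole cluster goes right; preceding coda = ∅.
Putting it together: swav.tim.vism.sav.stwo.vwuts.
Mapping each syllable to C/V: /swav/ → CCVC, /tim/ → CVC, /vism/ → CVCC, /sav/ → CVC, /stwo/ → CCCV, /vwuts/ → CCVCC.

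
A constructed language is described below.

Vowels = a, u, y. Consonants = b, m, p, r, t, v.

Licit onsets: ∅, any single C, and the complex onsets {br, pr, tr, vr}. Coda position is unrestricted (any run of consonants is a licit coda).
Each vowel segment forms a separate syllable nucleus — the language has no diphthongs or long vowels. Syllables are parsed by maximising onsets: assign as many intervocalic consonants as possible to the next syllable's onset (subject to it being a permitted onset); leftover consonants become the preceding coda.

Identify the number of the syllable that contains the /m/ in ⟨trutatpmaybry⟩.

The vowels are u, a, a, y, y — 5 nuclei, so 5 syllables.
σ1/σ2 boundary: just /t/ — single C goes to the following onset.
σ2/σ3 boundary: /tpm/; trying suffixes from longest down, /m/ is the first permitted one, so coda /tp/ | onset /m/.
σ3/σ4 boundary: nothing intervenes; syllable break is V.V.
σ4/σ5 boundary: cluster /br/ — /br/ is itself a permitted onset, so the whole cluster goes right; preceding coda = ∅.
So the parse is tru.tatp.ma.y.bry.
The /m/ is in the onset of syllable 3 (/ma/).

3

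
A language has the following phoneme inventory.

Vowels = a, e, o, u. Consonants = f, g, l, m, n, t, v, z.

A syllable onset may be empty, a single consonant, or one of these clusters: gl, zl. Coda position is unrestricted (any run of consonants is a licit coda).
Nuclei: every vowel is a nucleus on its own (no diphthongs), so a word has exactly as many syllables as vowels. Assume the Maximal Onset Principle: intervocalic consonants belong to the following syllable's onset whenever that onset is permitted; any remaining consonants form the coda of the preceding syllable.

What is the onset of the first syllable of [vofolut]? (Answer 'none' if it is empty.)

Nuclei (vowels): o, o, u → 3 syllables.
/o…o/ gap (V1→V2): /f/ → onset of the next syllable (single consonants are always licit onsets).
/o…u/ gap (V2→V3): /l/ → onset of the next syllable (single consonants are always licit onsets).
Syllabification: vo.fo.lut.
Syllable 1 is /vo/: onset /v/, nucleus /o/, coda ∅.

v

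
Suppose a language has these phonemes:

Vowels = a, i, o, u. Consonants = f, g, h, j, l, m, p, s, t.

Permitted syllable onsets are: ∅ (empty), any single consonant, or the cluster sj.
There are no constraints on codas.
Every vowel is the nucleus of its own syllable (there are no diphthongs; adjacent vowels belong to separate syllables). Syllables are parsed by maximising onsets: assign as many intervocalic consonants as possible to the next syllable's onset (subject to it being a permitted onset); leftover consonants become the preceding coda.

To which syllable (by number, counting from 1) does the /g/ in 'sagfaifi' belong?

Nuclei (vowels): a, a, i, i → 4 syllables.
Between /a/ (V1) and /a/ (V2): /gf/ splits as /g/ + /f/ (/f/ is the longest suffix that is a licit onset).
Between /a/ (V2) and /i/ (V3): hiatus — the boundary sits between the two vowels.
Between /i/ (V3) and /i/ (V4): /f/ → onset of the next syllable (single consonants are always licit onsets).
Result: sag.fa.i.fi.
The /g/ is in the coda of syllable 1 (/sag/).

1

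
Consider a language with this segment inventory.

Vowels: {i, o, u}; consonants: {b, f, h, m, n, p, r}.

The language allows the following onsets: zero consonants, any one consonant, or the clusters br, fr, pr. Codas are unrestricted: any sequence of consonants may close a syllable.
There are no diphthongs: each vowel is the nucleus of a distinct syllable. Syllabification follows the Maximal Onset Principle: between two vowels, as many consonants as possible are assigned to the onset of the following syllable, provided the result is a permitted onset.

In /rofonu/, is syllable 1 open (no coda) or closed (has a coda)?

Vowels present: o, o, u; each is a nucleus, giving 3 syllables.
V1 /o/ – V2 /o/: just /f/ — single C goes to the following onset.
V2 /o/ – V3 /u/: /n/ is a single consonant, so it becomes the next onset.
Result: ro.fo.nu.
Syllable 1 is /ro/; it ends in its nucleus with no coda, so it is open.

open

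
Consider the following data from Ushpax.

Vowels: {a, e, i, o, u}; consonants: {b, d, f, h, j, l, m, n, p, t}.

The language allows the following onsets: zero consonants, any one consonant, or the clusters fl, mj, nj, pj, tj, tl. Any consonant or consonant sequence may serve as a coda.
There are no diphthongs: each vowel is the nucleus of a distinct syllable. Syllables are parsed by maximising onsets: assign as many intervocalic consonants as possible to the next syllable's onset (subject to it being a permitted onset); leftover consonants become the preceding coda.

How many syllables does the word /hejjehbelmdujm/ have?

4

The vowels are e, e, e, u — 4 nuclei, so 4 syllables.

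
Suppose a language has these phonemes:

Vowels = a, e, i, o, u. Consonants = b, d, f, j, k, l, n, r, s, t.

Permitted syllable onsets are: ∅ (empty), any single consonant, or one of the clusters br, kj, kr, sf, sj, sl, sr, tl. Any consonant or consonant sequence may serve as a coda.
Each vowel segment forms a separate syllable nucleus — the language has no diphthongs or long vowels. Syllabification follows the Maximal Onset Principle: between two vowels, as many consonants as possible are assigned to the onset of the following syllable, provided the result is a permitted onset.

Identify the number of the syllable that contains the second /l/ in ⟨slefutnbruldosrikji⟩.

Nuclei (vowels): e, u, u, o, i, i → 6 syllables.
Between /e/ (V1) and /u/ (V2): /f/ is a single consonant, so it becomes the next onset.
Between /u/ (V2) and /u/ (V3): /tnbr/ — longest licit onset from the right is /br/, leaving /tn/ as coda.
Between /u/ (V3) and /o/ (V4): /ld/ splits as /l/ + /d/ (/d/ is the longest suffix that is a licit onset).
Between /o/ (V4) and /i/ (V5): /sr/ is a licit onset in full, so it all attaches to the next syllable.
Between /i/ (V5) and /i/ (V6): /kj/ is a licit onset in full, so it all attaches to the next syllable.
Syllabification: sle.futn.brul.do.sri.kji.
The second /l/ is in the coda of syllable 3 (/brul/).

3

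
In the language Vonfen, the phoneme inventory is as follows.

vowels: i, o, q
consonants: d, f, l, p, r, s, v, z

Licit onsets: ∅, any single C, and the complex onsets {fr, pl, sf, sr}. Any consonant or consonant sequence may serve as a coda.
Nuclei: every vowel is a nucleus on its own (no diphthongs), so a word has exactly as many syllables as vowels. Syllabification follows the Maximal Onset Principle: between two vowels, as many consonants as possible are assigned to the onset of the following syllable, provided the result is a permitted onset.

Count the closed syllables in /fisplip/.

2

Nuclei (vowels): i, i → 2 syllables.
Between /i/ (V1) and /i/ (V2): /spl/; trying suffixes from longest down, /pl/ is the first permitted one, so coda /s/ | onset /pl/.
So the parse is fis.plip.
Classifying each syllable: /fis/ (closed), /plip/ (closed).
Closed syllables: 2.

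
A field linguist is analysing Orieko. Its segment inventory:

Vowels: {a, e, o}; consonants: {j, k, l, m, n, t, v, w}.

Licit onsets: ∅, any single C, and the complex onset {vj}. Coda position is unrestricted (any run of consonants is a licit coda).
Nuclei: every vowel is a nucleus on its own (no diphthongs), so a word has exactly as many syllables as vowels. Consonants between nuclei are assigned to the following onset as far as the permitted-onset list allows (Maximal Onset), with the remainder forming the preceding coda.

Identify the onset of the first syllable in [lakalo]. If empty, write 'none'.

The vowels are a, a, o — 3 nuclei, so 3 syllables.
σ1/σ2 boundary: just /k/ — single C goes to the following onset.
σ2/σ3 boundary: just /l/ — single C goes to the following onset.
Result: la.ka.lo.
Syllable 1 is /la/: onset /l/, nucleus /a/, coda ∅.

l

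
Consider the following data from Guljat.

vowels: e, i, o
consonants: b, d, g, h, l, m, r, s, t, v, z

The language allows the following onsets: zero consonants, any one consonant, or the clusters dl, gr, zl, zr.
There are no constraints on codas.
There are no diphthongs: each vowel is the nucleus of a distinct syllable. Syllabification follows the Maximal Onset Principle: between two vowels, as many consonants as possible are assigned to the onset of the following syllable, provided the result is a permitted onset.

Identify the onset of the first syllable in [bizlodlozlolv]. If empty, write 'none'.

b

Vowels present: i, o, o, o; each is a nucleus, giving 4 syllables.
Between /i/ (V1) and /o/ (V2): /zl/ is a licit onset in full, so it all attaches to the next syllable.
Between /o/ (V2) and /o/ (V3): /dl/ — entire cluster is a permitted onset → onset /dl/, coda ∅.
Between /o/ (V3) and /o/ (V4): cluster /zl/ — /zl/ is itself a permitted onset, so the whole cluster goes right; preceding coda = ∅.
Syllabification: bi.zlo.dlo.zlolv.
Syllable 1 is /bi/: onset /b/, nucleus /i/, coda ∅.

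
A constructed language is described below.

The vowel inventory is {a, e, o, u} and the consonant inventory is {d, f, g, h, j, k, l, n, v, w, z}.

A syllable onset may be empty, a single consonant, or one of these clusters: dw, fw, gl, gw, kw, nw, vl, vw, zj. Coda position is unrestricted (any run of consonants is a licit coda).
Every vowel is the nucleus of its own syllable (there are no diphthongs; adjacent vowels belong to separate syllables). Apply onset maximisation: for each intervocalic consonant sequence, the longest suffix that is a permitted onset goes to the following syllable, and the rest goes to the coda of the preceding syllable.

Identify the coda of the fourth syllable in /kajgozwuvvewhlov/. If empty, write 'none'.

Vowels present: a, o, u, e, o; each is a nucleus, giving 5 syllables.
/a…o/ gap (V1→V2): /jg/ splits as /j/ + /g/ (/g/ is the longest suffix that is a licit onset).
/o…u/ gap (V2→V3): cluster /zw/ — the longest permitted-onset suffix is /w/; onset = /w/, preceding coda = /z/.
/u…e/ gap (V3→V4): /vv/ — longest licit onset from the right is /v/, leaving /v/ as coda.
/e…o/ gap (V4→V5): /whl/ splits as /wh/ + /l/ (/l/ is the longest suffix that is a licit onset).
Syllabification: kaj.goz.wuv.vewh.lov.
Syllable 4 is /vewh/: onset /v/, nucleus /e/, coda /wh/.

wh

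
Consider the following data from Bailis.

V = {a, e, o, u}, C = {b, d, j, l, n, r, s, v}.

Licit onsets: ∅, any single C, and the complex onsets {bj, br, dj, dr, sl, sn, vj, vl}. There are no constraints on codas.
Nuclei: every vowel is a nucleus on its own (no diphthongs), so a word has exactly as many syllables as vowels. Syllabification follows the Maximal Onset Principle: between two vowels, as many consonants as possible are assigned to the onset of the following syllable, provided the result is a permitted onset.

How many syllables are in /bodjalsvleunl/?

4

Nuclei (vowels): o, a, e, u → 4 syllables.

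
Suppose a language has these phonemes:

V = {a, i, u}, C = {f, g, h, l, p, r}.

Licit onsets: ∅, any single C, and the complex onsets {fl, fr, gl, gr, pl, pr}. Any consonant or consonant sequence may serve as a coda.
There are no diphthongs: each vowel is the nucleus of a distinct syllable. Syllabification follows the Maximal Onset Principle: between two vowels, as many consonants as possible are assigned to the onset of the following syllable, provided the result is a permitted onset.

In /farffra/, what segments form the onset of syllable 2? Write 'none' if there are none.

Vowels present: a, a; each is a nucleus, giving 2 syllables.
Between /a/ (V1) and /a/ (V2): /rffr/ splits as /rf/ + /fr/ (/fr/ is the longest suffix that is a licit onset).
Putting it together: farf.fra.
Syllable 2 is /fra/: onset /fr/, nucleus /a/, coda ∅.

fr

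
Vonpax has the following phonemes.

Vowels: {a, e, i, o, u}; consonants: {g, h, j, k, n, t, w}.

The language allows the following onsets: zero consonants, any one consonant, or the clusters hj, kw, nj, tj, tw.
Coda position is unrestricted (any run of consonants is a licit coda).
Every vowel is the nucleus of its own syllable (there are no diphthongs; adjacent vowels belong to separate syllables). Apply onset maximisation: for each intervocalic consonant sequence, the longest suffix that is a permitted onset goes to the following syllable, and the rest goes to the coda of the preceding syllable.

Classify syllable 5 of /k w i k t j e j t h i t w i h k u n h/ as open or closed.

Nuclei (vowels): i, e, i, i, u → 5 syllables.
σ1/σ2 boundary: /ktj/ splits as /k/ + /tj/ (/tj/ is the longest suffix that is a licit onset).
σ2/σ3 boundary: /jth/; trying suffixes from longest down, /h/ is the first permitted one, so coda /jt/ | onset /h/.
σ3/σ4 boundary: /tw/ is a licit onset in full, so it all attaches to the next syllable.
σ4/σ5 boundary: cluster /hk/ — the longest permitted-onset suffix is /k/; onset = /k/, preceding coda = /h/.
Putting it together: kwik.tjejt.hi.twih.kunh.
Syllable 5 is /kunh/ with coda /nh/, so it is closed.

closed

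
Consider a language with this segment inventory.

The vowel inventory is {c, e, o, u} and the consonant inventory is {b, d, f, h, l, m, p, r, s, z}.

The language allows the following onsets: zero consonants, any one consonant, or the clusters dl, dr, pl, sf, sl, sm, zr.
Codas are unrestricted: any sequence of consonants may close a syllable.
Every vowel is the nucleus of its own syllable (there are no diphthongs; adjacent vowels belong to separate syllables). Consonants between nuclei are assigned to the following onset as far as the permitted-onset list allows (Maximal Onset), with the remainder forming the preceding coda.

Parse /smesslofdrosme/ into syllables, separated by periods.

smes.slof.dro.sme

Vowels present: e, o, o, e; each is a nucleus, giving 4 syllables.
Between /e/ (V1) and /o/ (V2): /ssl/ splits as /s/ + /sl/ (/sl/ is the longest suffix that is a licit onset).
Between /o/ (V2) and /o/ (V3): cluster /fdr/ — the longest permitted-onset suffix is /dr/; onset = /dr/, preceding coda = /f/.
Between /o/ (V3) and /e/ (V4): /sm/ is a licit onset in full, so it all attaches to the next syllable.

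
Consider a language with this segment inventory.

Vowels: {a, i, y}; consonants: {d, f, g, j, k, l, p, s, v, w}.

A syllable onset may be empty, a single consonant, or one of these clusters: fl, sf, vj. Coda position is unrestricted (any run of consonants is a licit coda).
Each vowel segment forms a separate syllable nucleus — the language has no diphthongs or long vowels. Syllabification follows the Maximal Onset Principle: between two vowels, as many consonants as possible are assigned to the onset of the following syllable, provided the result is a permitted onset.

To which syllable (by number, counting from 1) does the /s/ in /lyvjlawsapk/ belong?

Vowels present: y, a, a; each is a nucleus, giving 3 syllables.
/y…a/ gap (V1→V2): /vjl/; trying suffixes from longest down, /l/ is the first permitted one, so coda /vj/ | onset /l/.
/a…a/ gap (V2→V3): /ws/; trying suffixes from longest down, /s/ is the first permitted one, so coda /w/ | onset /s/.
Syllabification: lyvj.law.sapk.
The /s/ is in the onset of syllable 3 (/sapk/).

3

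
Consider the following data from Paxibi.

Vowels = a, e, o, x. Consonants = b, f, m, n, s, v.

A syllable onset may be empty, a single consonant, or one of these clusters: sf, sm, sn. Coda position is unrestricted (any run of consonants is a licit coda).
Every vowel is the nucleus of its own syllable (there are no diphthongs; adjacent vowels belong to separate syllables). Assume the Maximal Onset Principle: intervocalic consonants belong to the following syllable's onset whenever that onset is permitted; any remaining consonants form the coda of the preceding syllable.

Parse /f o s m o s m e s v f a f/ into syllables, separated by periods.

fo.smo.smesv.faf

The vowels are o, o, e, a — 4 nuclei, so 4 syllables.
σ1/σ2 boundary: cluster /sm/ — /sm/ is itself a permitted onset, so the whole cluster goes right; preceding coda = ∅.
σ2/σ3 boundary: /sm/ is a licit onset in full, so it all attaches to the next syllable.
σ3/σ4 boundary: /svf/ splits as /sv/ + /f/ (/f/ is the longest suffix that is a licit onset).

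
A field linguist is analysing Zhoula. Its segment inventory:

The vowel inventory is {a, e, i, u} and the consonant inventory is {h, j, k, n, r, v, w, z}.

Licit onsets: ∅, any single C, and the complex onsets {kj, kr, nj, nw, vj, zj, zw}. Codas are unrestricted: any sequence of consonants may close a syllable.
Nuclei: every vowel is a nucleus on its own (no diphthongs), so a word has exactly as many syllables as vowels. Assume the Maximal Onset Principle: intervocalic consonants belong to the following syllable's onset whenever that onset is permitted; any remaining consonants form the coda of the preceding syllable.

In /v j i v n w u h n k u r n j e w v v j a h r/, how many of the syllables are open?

0

The vowels are i, u, u, e, a — 5 nuclei, so 5 syllables.
σ1/σ2 boundary: /vnw/; trying suffixes from longest down, /nw/ is the first permitted one, so coda /v/ | onset /nw/.
σ2/σ3 boundary: /hnk/ splits as /hn/ + /k/ (/k/ is the longest suffix that is a licit onset).
σ3/σ4 boundary: /rnj/ splits as /r/ + /nj/ (/nj/ is the longest suffix that is a licit onset).
σ4/σ5 boundary: /wvvj/; trying suffixes from longest down, /vj/ is the first permitted one, so coda /wv/ | onset /vj/.
Syllabification: vjiv.nwuhn.kur.njewv.vjahr.
Classifying each syllable: /vjiv/ (closed), /nwuhn/ (closed), /kur/ (closed), /njewv/ (closed), /vjahr/ (closed).
Open syllables: 0.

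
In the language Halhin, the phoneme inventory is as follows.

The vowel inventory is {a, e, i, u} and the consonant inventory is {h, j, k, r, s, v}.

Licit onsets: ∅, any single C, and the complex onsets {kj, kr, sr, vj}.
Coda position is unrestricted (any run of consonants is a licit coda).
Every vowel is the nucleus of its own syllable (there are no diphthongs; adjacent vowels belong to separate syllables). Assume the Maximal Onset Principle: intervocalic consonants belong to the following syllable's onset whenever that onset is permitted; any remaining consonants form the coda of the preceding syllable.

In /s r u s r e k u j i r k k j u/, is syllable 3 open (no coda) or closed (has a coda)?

open

Vowels present: u, e, u, i, u; each is a nucleus, giving 5 syllables.
σ1/σ2 boundary: /sr/ — entire cluster is a permitted onset → onset /sr/, coda ∅.
σ2/σ3 boundary: /k/ is a single consonant, so it becomes the next onset.
σ3/σ4 boundary: just /j/ — single C goes to the following onset.
σ4/σ5 boundary: /rkkj/; trying suffixes from longest down, /kj/ is the first permitted one, so coda /rk/ | onset /kj/.
Result: sru.sre.ku.jirk.kju.
Syllable 3 is /ku/; it ends in its nucleus with no coda, so it is open.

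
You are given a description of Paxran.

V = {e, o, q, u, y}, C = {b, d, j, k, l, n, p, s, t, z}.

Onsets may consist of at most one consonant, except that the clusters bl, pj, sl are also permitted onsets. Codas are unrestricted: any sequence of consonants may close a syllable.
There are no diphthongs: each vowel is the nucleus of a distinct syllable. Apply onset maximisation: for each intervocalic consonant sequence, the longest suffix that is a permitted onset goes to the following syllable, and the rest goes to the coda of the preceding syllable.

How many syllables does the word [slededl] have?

2

Nuclei (vowels): e, e → 2 syllables.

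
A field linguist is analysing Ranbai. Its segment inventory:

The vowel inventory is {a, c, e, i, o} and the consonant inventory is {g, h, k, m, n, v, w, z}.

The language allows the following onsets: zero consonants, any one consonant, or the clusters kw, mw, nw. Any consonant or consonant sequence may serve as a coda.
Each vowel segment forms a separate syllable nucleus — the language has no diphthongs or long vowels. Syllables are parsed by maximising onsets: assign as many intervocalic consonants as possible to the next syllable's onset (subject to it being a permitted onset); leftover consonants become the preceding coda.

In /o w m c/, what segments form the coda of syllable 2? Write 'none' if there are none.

none

The vowels are o, c — 2 nuclei, so 2 syllables.
V1 /o/ – V2 /c/: /wm/ splits as /w/ + /m/ (/m/ is the longest suffix that is a licit onset).
So the parse is ow.mc.
Syllable 2 is /mc/: onset /m/, nucleus /c/, coda ∅.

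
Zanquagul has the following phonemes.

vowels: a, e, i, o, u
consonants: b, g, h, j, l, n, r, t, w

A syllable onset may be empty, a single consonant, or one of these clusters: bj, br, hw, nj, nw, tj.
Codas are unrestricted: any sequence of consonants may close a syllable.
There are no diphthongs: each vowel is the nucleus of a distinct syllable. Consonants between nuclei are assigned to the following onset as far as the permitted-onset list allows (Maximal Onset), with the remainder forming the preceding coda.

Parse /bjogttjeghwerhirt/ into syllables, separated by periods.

bjogt.tjeg.hwer.hirt

Nuclei (vowels): o, e, e, i → 4 syllables.
σ1/σ2 boundary: /gttj/; trying suffixes from longest down, /tj/ is the first permitted one, so coda /gt/ | onset /tj/.
σ2/σ3 boundary: cluster /ghw/ — the longest permitted-onset suffix is /hw/; onset = /hw/, preceding coda = /g/.
σ3/σ4 boundary: cluster /rh/ — the longest permitted-onset suffix is /h/; onset = /h/, preceding coda = /r/.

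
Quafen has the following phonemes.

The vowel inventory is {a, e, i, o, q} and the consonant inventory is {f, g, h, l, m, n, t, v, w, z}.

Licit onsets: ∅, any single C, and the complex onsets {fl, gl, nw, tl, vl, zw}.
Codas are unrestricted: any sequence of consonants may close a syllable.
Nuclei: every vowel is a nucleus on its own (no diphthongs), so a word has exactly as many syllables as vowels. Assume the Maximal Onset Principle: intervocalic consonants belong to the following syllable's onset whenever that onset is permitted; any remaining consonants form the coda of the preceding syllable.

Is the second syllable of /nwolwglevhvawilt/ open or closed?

Nuclei (vowels): o, e, a, i → 4 syllables.
Between /o/ (V1) and /e/ (V2): cluster /lwgl/ — the longest permitted-onset suffix is /gl/; onset = /gl/, preceding coda = /lw/.
Between /e/ (V2) and /a/ (V3): /vhv/ — longest licit onset from the right is /v/, leaving /vh/ as coda.
Between /a/ (V3) and /i/ (V4): just /w/ — single C goes to the following onset.
Result: nwolw.glevh.va.wilt.
Syllable 2 is /glevh/ with coda /vh/, so it is closed.

closed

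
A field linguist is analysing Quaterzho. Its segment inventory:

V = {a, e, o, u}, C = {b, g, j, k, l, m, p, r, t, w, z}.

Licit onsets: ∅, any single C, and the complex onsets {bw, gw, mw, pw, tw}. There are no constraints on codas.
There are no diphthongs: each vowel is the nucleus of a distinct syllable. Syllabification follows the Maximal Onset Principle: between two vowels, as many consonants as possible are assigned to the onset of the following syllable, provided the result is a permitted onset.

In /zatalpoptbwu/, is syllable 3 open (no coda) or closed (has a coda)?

The vowels are a, a, o, u — 4 nuclei, so 4 syllables.
V1 /a/ – V2 /a/: /t/ is a single consonant, so it becomes the next onset.
V2 /a/ – V3 /o/: /lp/; trying suffixes from longest down, /p/ is the first permitted one, so coda /l/ | onset /p/.
V3 /o/ – V4 /u/: /ptbw/ — longest licit onset from the right is /bw/, leaving /pt/ as coda.
Result: za.tal.popt.bwu.
Syllable 3 is /popt/ with coda /pt/, so it is closed.

closed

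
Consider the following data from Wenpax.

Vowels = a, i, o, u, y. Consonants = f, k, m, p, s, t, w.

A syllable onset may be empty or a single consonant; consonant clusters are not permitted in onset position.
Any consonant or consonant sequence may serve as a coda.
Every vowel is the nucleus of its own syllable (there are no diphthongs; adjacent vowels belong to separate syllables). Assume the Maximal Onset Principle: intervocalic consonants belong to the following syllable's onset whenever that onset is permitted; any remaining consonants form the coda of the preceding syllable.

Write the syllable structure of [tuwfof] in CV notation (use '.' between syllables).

Vowels present: u, o; each is a nucleus, giving 2 syllables.
Between /u/ (V1) and /o/ (V2): cluster /wf/ — the longest permitted-onset suffix is /f/; onset = /f/, preceding coda = /w/.
Result: tuw.fof.
Mapping each syllable to C/V: /tuw/ → CVC, /fof/ → CVC.

CVC.CVC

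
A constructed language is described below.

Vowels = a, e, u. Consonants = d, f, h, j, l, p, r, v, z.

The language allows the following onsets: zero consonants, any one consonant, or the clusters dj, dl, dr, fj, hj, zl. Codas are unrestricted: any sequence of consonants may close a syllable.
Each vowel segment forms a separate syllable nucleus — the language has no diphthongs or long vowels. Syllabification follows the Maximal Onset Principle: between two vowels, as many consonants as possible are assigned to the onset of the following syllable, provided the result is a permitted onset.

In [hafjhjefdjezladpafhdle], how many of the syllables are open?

2

The vowels are a, e, e, a, a, e — 6 nuclei, so 6 syllables.
σ1/σ2 boundary: /fjhj/; trying suffixes from longest down, /hj/ is the first permitted one, so coda /fj/ | onset /hj/.
σ2/σ3 boundary: /fdj/ — longest licit onset from the right is /dj/, leaving /f/ as coda.
σ3/σ4 boundary: cluster /zl/ — /zl/ is itself a permitted onset, so the whole cluster goes right; preceding coda = ∅.
σ4/σ5 boundary: /dp/ splits as /d/ + /p/ (/p/ is the longest suffix that is a licit onset).
σ5/σ6 boundary: /fhdl/ — longest licit onset from the right is /dl/, leaving /fh/ as coda.
Result: hafj.hjef.dje.zlad.pafh.dle.
Classifying each syllable: /hafj/ (closed), /hjef/ (closed), /dje/ (open), /zlad/ (closed), /pafh/ (closed), /dle/ (open).
Open syllables: 2.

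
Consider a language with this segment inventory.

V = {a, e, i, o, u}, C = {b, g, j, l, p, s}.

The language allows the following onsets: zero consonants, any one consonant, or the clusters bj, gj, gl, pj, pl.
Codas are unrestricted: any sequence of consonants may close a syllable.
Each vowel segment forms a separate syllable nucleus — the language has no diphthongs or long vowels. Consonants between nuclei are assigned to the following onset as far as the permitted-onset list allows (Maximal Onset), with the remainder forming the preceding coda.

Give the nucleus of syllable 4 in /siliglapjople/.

The vowels are i, i, a, o, e — 5 nuclei, so 5 syllables.
The fourth nucleus (vowel 4 from the left) is /o/.

o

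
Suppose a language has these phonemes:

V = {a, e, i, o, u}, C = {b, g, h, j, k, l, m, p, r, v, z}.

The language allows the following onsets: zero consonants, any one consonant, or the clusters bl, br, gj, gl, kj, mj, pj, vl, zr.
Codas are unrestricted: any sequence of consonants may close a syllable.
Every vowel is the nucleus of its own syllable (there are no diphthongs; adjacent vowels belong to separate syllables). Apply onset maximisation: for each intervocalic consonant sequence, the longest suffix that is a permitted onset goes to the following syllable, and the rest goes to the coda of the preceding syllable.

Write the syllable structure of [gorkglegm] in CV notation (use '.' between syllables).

CVCC.CCVCC

Nuclei (vowels): o, e → 2 syllables.
σ1/σ2 boundary: /rkgl/ splits as /rk/ + /gl/ (/gl/ is the longest suffix that is a licit onset).
So the parse is gork.glegm.
Mapping each syllable to C/V: /gork/ → CVCC, /glegm/ → CCVCC.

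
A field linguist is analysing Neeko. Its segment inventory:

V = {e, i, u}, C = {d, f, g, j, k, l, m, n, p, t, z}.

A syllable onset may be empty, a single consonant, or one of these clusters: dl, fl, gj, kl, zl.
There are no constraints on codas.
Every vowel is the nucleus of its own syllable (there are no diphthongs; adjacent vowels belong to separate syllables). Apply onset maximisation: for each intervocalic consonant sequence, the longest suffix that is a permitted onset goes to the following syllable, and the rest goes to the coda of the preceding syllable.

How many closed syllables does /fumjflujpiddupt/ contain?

Nuclei (vowels): u, u, i, u → 4 syllables.
Between /u/ (V1) and /u/ (V2): /mjfl/ — longest licit onset from the right is /fl/, leaving /mj/ as coda.
Between /u/ (V2) and /i/ (V3): /jp/; trying suffixes from longest down, /p/ is the first permitted one, so coda /j/ | onset /p/.
Between /i/ (V3) and /u/ (V4): /dd/ splits as /d/ + /d/ (/d/ is the longest suffix that is a licit onset).
Putting it together: fumj.fluj.pid.dupt.
Classifying each syllable: /fumj/ (closed), /fluj/ (closed), /pid/ (closed), /dupt/ (closed).
Closed syllables: 4.

4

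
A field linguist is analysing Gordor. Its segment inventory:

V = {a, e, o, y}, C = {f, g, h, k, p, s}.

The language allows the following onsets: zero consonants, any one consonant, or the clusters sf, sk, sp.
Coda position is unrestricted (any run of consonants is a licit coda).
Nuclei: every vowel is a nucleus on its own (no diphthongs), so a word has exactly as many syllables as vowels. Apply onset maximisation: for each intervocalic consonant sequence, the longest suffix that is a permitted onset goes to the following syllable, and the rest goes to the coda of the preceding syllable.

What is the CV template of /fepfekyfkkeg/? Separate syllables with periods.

The vowels are e, e, y, e — 4 nuclei, so 4 syllables.
/e…e/ gap (V1→V2): /pf/ splits as /p/ + /f/ (/f/ is the longest suffix that is a licit onset).
/e…y/ gap (V2→V3): /k/ → onset of the next syllable (single consonants are always licit onsets).
/y…e/ gap (V3→V4): cluster /fkk/ — the longest permitted-onset suffix is /k/; onset = /k/, preceding coda = /fk/.
Result: fep.fe.kyfk.keg.
Mapping each syllable to C/V: /fep/ → CVC, /fe/ → CV, /kyfk/ → CVCC, /keg/ → CVC.

CVC.CV.CVCC.CVC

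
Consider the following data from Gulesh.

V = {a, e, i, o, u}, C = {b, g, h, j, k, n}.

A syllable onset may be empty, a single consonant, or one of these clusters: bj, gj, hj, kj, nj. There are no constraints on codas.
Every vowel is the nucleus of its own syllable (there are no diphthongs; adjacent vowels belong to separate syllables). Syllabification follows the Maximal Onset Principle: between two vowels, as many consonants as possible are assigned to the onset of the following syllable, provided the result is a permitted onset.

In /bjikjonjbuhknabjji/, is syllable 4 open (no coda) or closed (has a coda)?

Vowels present: i, o, u, a, i; each is a nucleus, giving 5 syllables.
Between /i/ (V1) and /o/ (V2): /kj/ — entire cluster is a permitted onset → onset /kj/, coda ∅.
Between /o/ (V2) and /u/ (V3): /njb/ splits as /nj/ + /b/ (/b/ is the longest suffix that is a licit onset).
Between /u/ (V3) and /a/ (V4): /hkn/ — longest licit onset from the right is /n/, leaving /hk/ as coda.
Between /a/ (V4) and /i/ (V5): /bjj/ splits as /bj/ + /j/ (/j/ is the longest suffix that is a licit onset).
So the parse is bji.kjonj.buhk.nabj.ji.
Syllable 4 is /nabj/ with coda /bj/, so it is closed.

closed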